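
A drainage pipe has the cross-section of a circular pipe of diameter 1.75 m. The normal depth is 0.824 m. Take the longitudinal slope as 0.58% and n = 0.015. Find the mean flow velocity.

For a circular section of diameter D = 1.75 m at depth y = 0.824 m, the central angle is θ = 2 arccos(1 − 2y/D) = 3.025 rad. Then A = (D²/8)(θ − sin θ) = 1.113 m² and P = Dθ/2 = 2.647 m.
Hydraulic radius R = A/P = 1.113/2.647 = 0.4207 m.
From Manning's equation, V = (1/n) R^(2/3) S^(1/2) = (1/0.015) × 0.4207^(2/3) × 0.0058^(1/2) = 2.85 m/s.

V = 2.85 m/s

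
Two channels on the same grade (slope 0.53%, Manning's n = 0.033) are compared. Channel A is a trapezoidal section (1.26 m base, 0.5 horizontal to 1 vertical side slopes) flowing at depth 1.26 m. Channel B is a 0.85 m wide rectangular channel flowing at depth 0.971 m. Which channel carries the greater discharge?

Channel A: With bottom width b = 1.26 m and side slope z = 0.5: A = (b + zy)y = (1.26 + 0.5×1.26)×1.26 = 2.381 m²; P = b + 2y√(1+z²) = 1.26 + 2×1.26×1.118 = 4.077 m. Hydraulic radius R = A/P = 2.381/4.077 = 0.584 m. Q_A = (1/0.033)·2.381·0.584^(2/3)·√0.0053 = 3.671 m³/s.
Channel B: Flow area A = b·y = 0.85 × 0.971 = 0.8253 m². Wetted perimeter P = b + 2y = 0.85 + 2×0.971 = 2.792 m. Hydraulic radius R = A/P = 0.8253/2.792 = 0.2956 m. Q_B = (1/0.033)·0.8253·0.2956^(2/3)·√0.0053 = 0.808 m³/s.
Q_A = 3.671 m³/s vs Q_B = 0.808 m³/s, so channel A carries more.

channel A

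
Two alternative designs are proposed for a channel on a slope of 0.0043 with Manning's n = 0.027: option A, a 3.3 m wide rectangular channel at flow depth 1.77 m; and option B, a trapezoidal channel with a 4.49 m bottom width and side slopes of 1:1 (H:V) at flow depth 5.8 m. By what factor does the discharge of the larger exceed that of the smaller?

22.9

Channel A: Flow area A = b·y = 3.3 × 1.77 = 5.841 m². Wetted perimeter P = b + 2y = 3.3 + 2×1.77 = 6.84 m. Hydraulic radius R = A/P = 5.841/6.84 = 0.8539 m. Q_A = (1/0.027)·5.841·0.8539^(2/3)·√0.0043 = 12.77 m³/s.
Channel B: With bottom width b = 4.49 m and side slope z = 1: A = (b + zy)y = (4.49 + 1×5.8)×5.8 = 59.68 m²; P = b + 2y√(1+z²) = 4.49 + 2×5.8×1.414 = 20.89 m. Hydraulic radius R = A/P = 59.68/20.89 = 2.856 m. Q_B = (1/0.027)·59.68·2.856^(2/3)·√0.0043 = 291.8 m³/s.
The larger discharge is 291.8 m³/s and the smaller is 12.77 m³/s; the ratio is 22.9.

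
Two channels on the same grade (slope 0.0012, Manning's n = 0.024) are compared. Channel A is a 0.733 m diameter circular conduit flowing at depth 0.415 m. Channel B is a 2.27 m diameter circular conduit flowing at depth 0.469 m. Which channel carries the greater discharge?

channel B

Channel A: For a circular section of diameter D = 0.733 m at depth y = 0.415 m, the central angle is θ = 2 arccos(1 − 2y/D) = 3.407 rad. Then A = (D²/8)(θ − sin θ) = 0.2464 m² and P = Dθ/2 = 1.249 m. Hydraulic radius R = A/P = 0.2464/1.249 = 0.1974 m. Q_A = (1/0.024)·0.2464·0.1974^(2/3)·√0.0012 = 0.1206 m³/s.
Channel B: For a circular section of diameter D = 2.27 m at depth y = 0.469 m, the central angle is θ = 2 arccos(1 − 2y/D) = 1.887 rad. Then A = (D²/8)(θ − sin θ) = 0.6036 m² and P = Dθ/2 = 2.142 m. Hydraulic radius R = A/P = 0.6036/2.142 = 0.2818 m. Q_B = (1/0.024)·0.6036·0.2818^(2/3)·√0.0012 = 0.3745 m³/s.
Q_A = 0.1206 m³/s vs Q_B = 0.3745 m³/s, so channel B carries more.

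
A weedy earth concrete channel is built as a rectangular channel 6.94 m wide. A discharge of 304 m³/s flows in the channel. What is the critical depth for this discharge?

y_c = 5.8 m

For a rectangular channel, critical depth y_c = (q²/g)^(1/3) where q = Q/b = 304/6.94 = 43.8 m²/s.
So y_c = (43.8²/9.81)^(1/3) = 5.8 m.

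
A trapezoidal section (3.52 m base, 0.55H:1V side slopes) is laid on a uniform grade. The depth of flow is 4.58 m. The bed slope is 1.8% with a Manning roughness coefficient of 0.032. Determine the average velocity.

V = 6.61 m/s

With bottom width b = 3.52 m and side slope z = 0.55: A = (b + zy)y = (3.52 + 0.55×4.58)×4.58 = 27.66 m²; P = b + 2y√(1+z²) = 3.52 + 2×4.58×1.141 = 13.97 m.
Hydraulic radius R = A/P = 27.66/13.97 = 1.979 m.
From Manning's equation, V = (1/n) R^(2/3) S^(1/2) = (1/0.032) × 1.979^(2/3) × 0.018^(1/2) = 6.61 m/s.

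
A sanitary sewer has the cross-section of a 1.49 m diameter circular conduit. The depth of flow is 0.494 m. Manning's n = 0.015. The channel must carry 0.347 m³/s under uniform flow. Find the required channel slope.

S = 0.00059

For a circular section of diameter D = 1.49 m at depth y = 0.494 m, the central angle is θ = 2 arccos(1 − 2y/D) = 2.454 rad. Then A = (D²/8)(θ − sin θ) = 0.505 m² and P = Dθ/2 = 1.828 m.
Hydraulic radius R = A/P = 0.505/1.828 = 0.2762 m.
From Manning's equation, S = [nQ / (1 A R^(2/3))]² = [0.015 × 0.347 / (1 × 0.505 × 0.2762^(2/3))]² = 0.00059.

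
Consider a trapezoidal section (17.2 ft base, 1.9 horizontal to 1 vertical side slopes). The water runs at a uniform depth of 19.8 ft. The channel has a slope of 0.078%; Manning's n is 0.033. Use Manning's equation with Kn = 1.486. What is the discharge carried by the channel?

With bottom width b = 17.2 ft and side slope z = 1.9: A = (b + zy)y = (17.2 + 1.9×19.8)×19.8 = 1085 ft²; P = b + 2y√(1+z²) = 17.2 + 2×19.8×2.147 = 102.2 ft.
Hydraulic radius R = A/P = 1085/102.2 = 10.62 ft.
Manning's equation: Q = (1.486/n) A R^(2/3) S^(1/2) = (1.486/0.033) × 1085 × 10.62^(2/3) × 0.00078^(1/2) = 6590 ft³/s.

Q = 6590 ft³/s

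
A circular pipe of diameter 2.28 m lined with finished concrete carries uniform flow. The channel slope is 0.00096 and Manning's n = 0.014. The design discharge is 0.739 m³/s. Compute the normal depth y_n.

y_n = 0.531 m

Manning's equation rearranged: A R^(2/3) = nQ / (1·√S) = 0.014 × 0.739 / (√0.00096) = 0.3339.
Try y = 0.469 m: A R^(2/3) = 0.2602 — low.
Try y = 0.531 m: A R^(2/3) = 0.3339 — ≈ 0.3339.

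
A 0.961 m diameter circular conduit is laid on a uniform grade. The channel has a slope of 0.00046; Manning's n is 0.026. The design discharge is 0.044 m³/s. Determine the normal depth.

y_n = 0.284 m

Manning's equation rearranged: A R^(2/3) = nQ / (1·√S) = 0.026 × 0.044 / (√0.00046) = 0.05334.
Trying y = 0.214 m: A R^(2/3) = 0.03048 — short.
Trying y = 0.352 m: A R^(2/3) = 0.08027 — over.
Trying y = 0.284 m: A R^(2/3) = 0.05332 — close enough.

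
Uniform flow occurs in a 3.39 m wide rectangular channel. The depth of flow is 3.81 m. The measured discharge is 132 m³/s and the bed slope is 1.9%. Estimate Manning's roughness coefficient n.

Flow area A = b·y = 3.39 × 3.81 = 12.92 m². Wetted perimeter P = b + 2y = 3.39 + 2×3.81 = 11.01 m.
Hydraulic radius R = A/P = 12.92/11.01 = 1.173 m.
Rearranging Manning's equation: n = (1/Q) A R^(2/3) S^(1/2) = (1/132) × 12.92 × 1.173^(2/3) × √0.019 = 0.015.

n = 0.015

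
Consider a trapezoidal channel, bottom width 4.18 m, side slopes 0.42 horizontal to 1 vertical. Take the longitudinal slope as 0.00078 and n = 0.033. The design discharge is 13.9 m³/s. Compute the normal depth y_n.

y_n = 2.53 m

Manning's equation rearranged: A R^(2/3) = nQ / (1·√S) = 0.033 × 13.9 / (√0.00078) = 16.42.
At y = 2.9 m: A R^(2/3) = 20.47 — over.
At y = 1.94 m: A R^(2/3) = 10.67 — short.
At y = 2.53 m: A R^(2/3) = 16.38 — close enough.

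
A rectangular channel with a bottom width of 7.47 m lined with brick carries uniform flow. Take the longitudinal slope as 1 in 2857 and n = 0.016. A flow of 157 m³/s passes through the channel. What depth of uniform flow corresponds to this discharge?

y_n = 9.34 m

Manning's equation rearranged: A R^(2/3) = nQ / (1·√S) = 0.016 × 157 / (√0.00035) = 134.3.
At y = 8.37 m: A R^(2/3) = 117.7 — short.
At y = 11.2 m: A R^(2/3) = 166.2 — over.
At y = 9.34 m: A R^(2/3) = 134.2 — close enough.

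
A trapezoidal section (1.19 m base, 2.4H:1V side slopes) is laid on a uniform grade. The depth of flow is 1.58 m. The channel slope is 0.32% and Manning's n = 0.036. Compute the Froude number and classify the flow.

subcritical

With bottom width b = 1.19 m and side slope z = 2.4: A = (b + zy)y = (1.19 + 2.4×1.58)×1.58 = 7.872 m²; P = b + 2y√(1+z²) = 1.19 + 2×1.58×2.6 = 9.406 m.
Hydraulic radius R = A/P = 7.872/9.406 = 0.8369 m.
V = (1/n) R^(2/3) √S = (1/0.036) × 0.8369^(2/3) × √0.0032 = 1.395 m/s. Hydraulic depth D_h = A/T = 7.872/8.774 = 0.8971 m.
Froude number Fr = V/√(g·D_h) = 1.395/√(9.81×0.8971) = 0.47, which is less than 1, so the flow is subcritical.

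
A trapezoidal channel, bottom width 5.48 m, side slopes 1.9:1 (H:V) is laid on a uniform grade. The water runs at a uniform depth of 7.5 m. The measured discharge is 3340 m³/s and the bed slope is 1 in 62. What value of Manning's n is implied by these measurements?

With bottom width b = 5.48 m and side slope z = 1.9: A = (b + zy)y = (5.48 + 1.9×7.5)×7.5 = 148 m²; P = b + 2y√(1+z²) = 5.48 + 2×7.5×2.147 = 37.69 m.
Hydraulic radius R = A/P = 148/37.69 = 3.926 m.
Rearranging Manning's equation: n = (1/Q) A R^(2/3) S^(1/2) = (1/3340) × 148 × 3.926^(2/3) × √0.01613 = 0.014.

n = 0.014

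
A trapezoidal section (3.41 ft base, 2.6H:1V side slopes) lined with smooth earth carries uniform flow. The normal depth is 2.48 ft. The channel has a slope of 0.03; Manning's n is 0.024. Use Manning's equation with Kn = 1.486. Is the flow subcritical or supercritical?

supercritical

With bottom width b = 3.41 ft and side slope z = 2.6: A = (b + zy)y = (3.41 + 2.6×2.48)×2.48 = 24.45 ft²; P = b + 2y√(1+z²) = 3.41 + 2×2.48×2.786 = 17.23 ft.
Hydraulic radius R = A/P = 24.45/17.23 = 1.419 ft.
V = (1.486/n) R^(2/3) √S = (1.486/0.024) × 1.419^(2/3) × √0.03 = 13.54 ft/s. Hydraulic depth D_h = A/T = 24.45/16.31 = 1.499 ft.
Froude number Fr = V/√(g·D_h) = 13.54/√(32.2×1.499) = 1.95, which is greater than 1, so the flow is supercritical.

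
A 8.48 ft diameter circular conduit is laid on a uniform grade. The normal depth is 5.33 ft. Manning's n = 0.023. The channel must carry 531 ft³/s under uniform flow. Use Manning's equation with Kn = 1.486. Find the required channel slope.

S = 0.015

For a circular section of diameter D = 8.48 ft at depth y = 5.33 ft, the central angle is θ = 2 arccos(1 − 2y/D) = 3.662 rad. Then A = (D²/8)(θ − sin θ) = 37.38 ft² and P = Dθ/2 = 15.53 ft.
Hydraulic radius R = A/P = 37.38/15.53 = 2.408 ft.
From Manning's equation, S = [nQ / (1.486 A R^(2/3))]² = [0.023 × 531 / (1.486 × 37.38 × 2.408^(2/3))]² = 0.015.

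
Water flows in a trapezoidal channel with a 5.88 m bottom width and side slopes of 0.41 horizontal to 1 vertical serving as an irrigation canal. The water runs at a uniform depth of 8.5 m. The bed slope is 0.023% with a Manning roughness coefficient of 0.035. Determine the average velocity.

With bottom width b = 5.88 m and side slope z = 0.41: A = (b + zy)y = (5.88 + 0.41×8.5)×8.5 = 79.6 m²; P = b + 2y√(1+z²) = 5.88 + 2×8.5×1.081 = 24.25 m.
Hydraulic radius R = A/P = 79.6/24.25 = 3.282 m.
From Manning's equation, V = (1/n) R^(2/3) S^(1/2) = (1/0.035) × 3.282^(2/3) × 0.00023^(1/2) = 0.957 m/s.

V = 0.957 m/s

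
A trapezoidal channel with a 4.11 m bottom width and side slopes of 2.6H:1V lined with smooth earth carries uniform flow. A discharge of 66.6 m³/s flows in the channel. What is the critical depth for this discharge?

At critical depth, Q² T / (g A³) = 1, i.e. A³/T = Q²/g = 66.6²/9.81 = 452.1.
At y = 2.5 m: A³/T = 1091 — too large.
At y = 1.39 m: A³/T = 109.2 — too small.
At y = 2.01 m: A³/T = 453.8 — close enough.

y_c = 2.01 m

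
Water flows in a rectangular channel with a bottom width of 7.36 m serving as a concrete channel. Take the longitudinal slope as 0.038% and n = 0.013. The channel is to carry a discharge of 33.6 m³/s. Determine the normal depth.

Manning's equation rearranged: A R^(2/3) = nQ / (1·√S) = 0.013 × 33.6 / (√0.00038) = 22.41.
At y = 1.77 m: A R^(2/3) = 14.67 — low.
At y = 2.38 m: A R^(2/3) = 22.39 — close enough.

y_n = 2.38 m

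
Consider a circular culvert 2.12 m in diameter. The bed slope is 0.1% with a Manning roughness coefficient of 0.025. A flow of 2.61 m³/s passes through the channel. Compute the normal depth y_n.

y_n = 1.56 m

Manning's equation rearranged: A R^(2/3) = nQ / (1·√S) = 0.025 × 2.61 / (√0.001) = 2.063.
At y = 1.83 m: A R^(2/3) = 2.408 — over.
At y = 1.56 m: A R^(2/3) = 2.061 — ≈ 2.063.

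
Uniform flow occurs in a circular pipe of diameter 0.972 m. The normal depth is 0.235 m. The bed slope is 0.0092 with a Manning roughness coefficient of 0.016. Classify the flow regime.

For a circular section of diameter D = 0.972 m at depth y = 0.235 m, the central angle is θ = 2 arccos(1 − 2y/D) = 2.056 rad. Then A = (D²/8)(θ − sin θ) = 0.1384 m² and P = Dθ/2 = 0.9993 m.
Hydraulic radius R = A/P = 0.1384/0.9993 = 0.1385 m.
V = (1/n) R^(2/3) √S = (1/0.016) × 0.1385^(2/3) × √0.0092 = 1.605 m/s. Hydraulic depth D_h = A/T = 0.1384/0.8323 = 0.1662 m.
Froude number Fr = V/√(g·D_h) = 1.605/√(9.81×0.1662) = 1.26, which is greater than 1, so the flow is supercritical.

supercritical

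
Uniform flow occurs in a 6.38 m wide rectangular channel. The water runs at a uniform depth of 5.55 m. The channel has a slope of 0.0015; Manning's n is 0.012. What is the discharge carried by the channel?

Q = 183 m³/s

Flow area A = b·y = 6.38 × 5.55 = 35.41 m². Wetted perimeter P = b + 2y = 6.38 + 2×5.55 = 17.48 m.
Hydraulic radius R = A/P = 35.41/17.48 = 2.026 m.
Manning's equation: Q = (1/n) A R^(2/3) S^(1/2) = (1/0.012) × 35.41 × 2.026^(2/3) × 0.0015^(1/2) = 183 m³/s.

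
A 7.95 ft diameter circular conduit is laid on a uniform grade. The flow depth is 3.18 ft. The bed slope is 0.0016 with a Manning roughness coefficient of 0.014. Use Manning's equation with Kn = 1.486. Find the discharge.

Q = 112 ft³/s

For a circular section of diameter D = 7.95 ft at depth y = 3.18 ft, the central angle is θ = 2 arccos(1 − 2y/D) = 2.739 rad. Then A = (D²/8)(θ − sin θ) = 18.54 ft² and P = Dθ/2 = 10.89 ft.
Hydraulic radius R = A/P = 18.54/10.89 = 1.703 ft.
Manning's equation: Q = (1.486/n) A R^(2/3) S^(1/2) = (1.486/0.014) × 18.54 × 1.703^(2/3) × 0.0016^(1/2) = 112 ft³/s.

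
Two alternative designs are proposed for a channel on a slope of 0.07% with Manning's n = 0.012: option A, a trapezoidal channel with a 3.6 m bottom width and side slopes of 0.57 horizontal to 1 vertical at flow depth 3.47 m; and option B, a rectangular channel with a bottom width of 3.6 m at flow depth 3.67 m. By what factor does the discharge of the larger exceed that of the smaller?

1.82

Channel A: With bottom width b = 3.6 m and side slope z = 0.57: A = (b + zy)y = (3.6 + 0.57×3.47)×3.47 = 19.36 m²; P = b + 2y√(1+z²) = 3.6 + 2×3.47×1.151 = 11.59 m. Hydraulic radius R = A/P = 19.36/11.59 = 1.67 m. Q_A = (1/0.012)·19.36·1.67^(2/3)·√0.0007 = 60.07 m³/s.
Channel B: Flow area A = b·y = 3.6 × 3.67 = 13.21 m². Wetted perimeter P = b + 2y = 3.6 + 2×3.67 = 10.94 m. Hydraulic radius R = A/P = 13.21/10.94 = 1.208 m. Q_B = (1/0.012)·13.21·1.208^(2/3)·√0.0007 = 33.03 m³/s.
The larger discharge is 60.07 m³/s and the smaller is 33.03 m³/s; the ratio is 1.82.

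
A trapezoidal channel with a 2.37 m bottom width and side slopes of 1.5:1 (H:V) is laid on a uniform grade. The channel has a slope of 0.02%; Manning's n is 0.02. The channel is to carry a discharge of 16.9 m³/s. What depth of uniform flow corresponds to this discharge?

y_n = 2.8 m

Manning's equation rearranged: A R^(2/3) = nQ / (1·√S) = 0.02 × 16.9 / (√0.0002) = 23.9.
Trying y = 2.2 m: A R^(2/3) = 14.17 — short.
Trying y = 3.11 m: A R^(2/3) = 30.06 — over.
Trying y = 2.8 m: A R^(2/3) = 23.85 — ≈ 23.9.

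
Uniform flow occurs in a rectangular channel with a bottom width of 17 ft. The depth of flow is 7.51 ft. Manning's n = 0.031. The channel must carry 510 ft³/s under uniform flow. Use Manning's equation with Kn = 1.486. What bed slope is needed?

S = 0.0011

Flow area A = b·y = 17 × 7.51 = 127.7 ft². Wetted perimeter P = b + 2y = 17 + 2×7.51 = 32.02 ft.
Hydraulic radius R = A/P = 127.7/32.02 = 3.987 ft.
From Manning's equation, S = [nQ / (1.486 A R^(2/3))]² = [0.031 × 510 / (1.486 × 127.7 × 3.987^(2/3))]² = 0.0011.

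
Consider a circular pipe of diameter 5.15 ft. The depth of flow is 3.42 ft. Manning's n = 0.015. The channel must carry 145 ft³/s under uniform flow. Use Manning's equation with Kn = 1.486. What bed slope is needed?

For a circular section of diameter D = 5.15 ft at depth y = 3.42 ft, the central angle is θ = 2 arccos(1 − 2y/D) = 3.81 rad. Then A = (D²/8)(θ − sin θ) = 14.69 ft² and P = Dθ/2 = 9.812 ft.
Hydraulic radius R = A/P = 14.69/9.812 = 1.497 ft.
From Manning's equation, S = [nQ / (1.486 A R^(2/3))]² = [0.015 × 145 / (1.486 × 14.69 × 1.497^(2/3))]² = 0.0058.

S = 0.0058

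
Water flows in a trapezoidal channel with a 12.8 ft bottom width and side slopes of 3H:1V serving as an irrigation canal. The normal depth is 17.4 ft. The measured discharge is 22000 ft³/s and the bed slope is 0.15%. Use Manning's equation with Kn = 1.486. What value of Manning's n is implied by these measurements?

n = 0.013

With bottom width b = 12.8 ft and side slope z = 3: A = (b + zy)y = (12.8 + 3×17.4)×17.4 = 1131 ft²; P = b + 2y√(1+z²) = 12.8 + 2×17.4×3.162 = 122.8 ft.
Hydraulic radius R = A/P = 1131/122.8 = 9.207 ft.
Rearranging Manning's equation: n = (1.486/Q) A R^(2/3) S^(1/2) = (1.486/22000) × 1131 × 9.207^(2/3) × √0.0015 = 0.013.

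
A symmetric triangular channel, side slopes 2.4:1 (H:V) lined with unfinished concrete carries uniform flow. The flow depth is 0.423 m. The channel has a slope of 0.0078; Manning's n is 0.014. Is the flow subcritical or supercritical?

For a triangular section with side slope z = 2.4: A = zy² = 2.4×0.423² = 0.4294 m²; P = 2y√(1+z²) = 2×0.423×2.6 = 2.2 m.
Hydraulic radius R = A/P = 0.4294/2.2 = 0.1952 m.
V = (1/n) R^(2/3) √S = (1/0.014) × 0.1952^(2/3) × √0.0078 = 2.123 m/s. Hydraulic depth D_h = A/T = 0.4294/2.03 = 0.2115 m.
Froude number Fr = V/√(g·D_h) = 2.123/√(9.81×0.2115) = 1.47, which is greater than 1, so the flow is supercritical.

supercritical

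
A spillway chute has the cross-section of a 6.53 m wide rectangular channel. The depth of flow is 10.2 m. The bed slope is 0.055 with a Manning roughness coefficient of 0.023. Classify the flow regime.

supercritical

Flow area A = b·y = 6.53 × 10.2 = 66.61 m². Wetted perimeter P = b + 2y = 6.53 + 2×10.2 = 26.93 m.
Hydraulic radius R = A/P = 66.61/26.93 = 2.473 m.
V = (1/n) R^(2/3) √S = (1/0.023) × 2.473^(2/3) × √0.055 = 18.65 m/s. Hydraulic depth D_h = A/T = 66.61/6.53 = 10.2 m.
Froude number Fr = V/√(g·D_h) = 18.65/√(9.81×10.2) = 1.86, which is greater than 1, so the flow is supercritical.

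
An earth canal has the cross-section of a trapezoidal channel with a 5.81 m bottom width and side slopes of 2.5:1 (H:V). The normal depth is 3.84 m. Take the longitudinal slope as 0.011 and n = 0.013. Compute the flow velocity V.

With bottom width b = 5.81 m and side slope z = 2.5: A = (b + zy)y = (5.81 + 2.5×3.84)×3.84 = 59.17 m²; P = b + 2y√(1+z²) = 5.81 + 2×3.84×2.693 = 26.49 m.
Hydraulic radius R = A/P = 59.17/26.49 = 2.234 m.
From Manning's equation, V = (1/n) R^(2/3) S^(1/2) = (1/0.013) × 2.234^(2/3) × 0.011^(1/2) = 13.8 m/s.

V = 13.8 m/s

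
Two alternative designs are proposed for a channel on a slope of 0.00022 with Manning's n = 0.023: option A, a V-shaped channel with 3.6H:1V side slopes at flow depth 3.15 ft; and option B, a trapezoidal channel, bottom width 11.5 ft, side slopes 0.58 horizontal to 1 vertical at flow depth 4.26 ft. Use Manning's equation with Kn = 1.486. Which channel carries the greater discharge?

Channel A: For a triangular section with side slope z = 3.6: A = zy² = 3.6×3.15² = 35.72 ft²; P = 2y√(1+z²) = 2×3.15×3.736 = 23.54 ft. Hydraulic radius R = A/P = 35.72/23.54 = 1.518 ft. Q_A = (1.486/0.023)·35.72·1.518^(2/3)·√0.00022 = 45.2 ft³/s.
Channel B: With bottom width b = 11.5 ft and side slope z = 0.58: A = (b + zy)y = (11.5 + 0.58×4.26)×4.26 = 59.52 ft²; P = b + 2y√(1+z²) = 11.5 + 2×4.26×1.156 = 21.35 ft. Hydraulic radius R = A/P = 59.52/21.35 = 2.788 ft. Q_B = (1.486/0.023)·59.52·2.788^(2/3)·√0.00022 = 113 ft³/s.
Q_A = 45.2 ft³/s vs Q_B = 113 ft³/s, so channel B carries more.

channel B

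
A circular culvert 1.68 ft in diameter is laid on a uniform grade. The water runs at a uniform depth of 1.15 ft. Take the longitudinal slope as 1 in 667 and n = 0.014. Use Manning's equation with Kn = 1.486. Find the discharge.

Q = 4.15 ft³/s

For a circular section of diameter D = 1.68 ft at depth y = 1.15 ft, the central angle is θ = 2 arccos(1 − 2y/D) = 3.898 rad. Then A = (D²/8)(θ − sin θ) = 1.617 ft² and P = Dθ/2 = 3.274 ft.
Hydraulic radius R = A/P = 1.617/3.274 = 0.4939 ft.
Manning's equation: Q = (1.486/n) A R^(2/3) S^(1/2) = (1.486/0.014) × 1.617 × 0.4939^(2/3) × 0.001499^(1/2) = 4.15 ft³/s.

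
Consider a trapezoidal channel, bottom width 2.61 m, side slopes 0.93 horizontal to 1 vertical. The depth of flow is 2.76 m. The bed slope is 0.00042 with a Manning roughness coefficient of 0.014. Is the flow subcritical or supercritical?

subcritical

With bottom width b = 2.61 m and side slope z = 0.93: A = (b + zy)y = (2.61 + 0.93×2.76)×2.76 = 14.29 m²; P = b + 2y√(1+z²) = 2.61 + 2×2.76×1.366 = 10.15 m.
Hydraulic radius R = A/P = 14.29/10.15 = 1.408 m.
V = (1/n) R^(2/3) √S = (1/0.014) × 1.408^(2/3) × √0.00042 = 1.839 m/s. Hydraulic depth D_h = A/T = 14.29/7.744 = 1.845 m.
Froude number Fr = V/√(g·D_h) = 1.839/√(9.81×1.845) = 0.432, which is less than 1, so the flow is subcritical.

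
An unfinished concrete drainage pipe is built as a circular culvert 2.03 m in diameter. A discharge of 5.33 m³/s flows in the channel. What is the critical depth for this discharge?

At critical depth, Q² T / (g A³) = 1, i.e. A³/T = Q²/g = 5.33²/9.81 = 2.896.
Try y = 0.941 m: A³/T = 1.563 — too small.
Try y = 1.38 m: A³/T = 6.79 — too large.
Try y = 1.11 m: A³/T = 2.938 — close enough.

y_c = 1.11 m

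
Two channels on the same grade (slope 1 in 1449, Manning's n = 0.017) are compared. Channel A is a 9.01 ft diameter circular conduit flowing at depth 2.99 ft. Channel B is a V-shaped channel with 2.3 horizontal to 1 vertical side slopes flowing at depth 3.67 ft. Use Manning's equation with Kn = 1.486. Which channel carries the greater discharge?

channel B

Channel A: For a circular section of diameter D = 9.01 ft at depth y = 2.99 ft, the central angle is θ = 2 arccos(1 − 2y/D) = 2.456 rad. Then A = (D²/8)(θ − sin θ) = 18.49 ft² and P = Dθ/2 = 11.06 ft. Hydraulic radius R = A/P = 18.49/11.06 = 1.671 ft. Q_A = (1.486/0.017)·18.49·1.671^(2/3)·√0.0006901 = 59.8 ft³/s.
Channel B: For a triangular section with side slope z = 2.3: A = zy² = 2.3×3.67² = 30.98 ft²; P = 2y√(1+z²) = 2×3.67×2.508 = 18.41 ft. Hydraulic radius R = A/P = 30.98/18.41 = 1.683 ft. Q_B = (1.486/0.017)·30.98·1.683^(2/3)·√0.0006901 = 100.6 ft³/s.
Q_A = 59.8 ft³/s vs Q_B = 100.6 ft³/s, so channel B carries more.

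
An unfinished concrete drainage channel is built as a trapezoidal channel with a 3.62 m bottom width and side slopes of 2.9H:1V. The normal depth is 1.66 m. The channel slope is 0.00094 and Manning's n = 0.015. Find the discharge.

Q = 28.9 m³/s

With bottom width b = 3.62 m and side slope z = 2.9: A = (b + zy)y = (3.62 + 2.9×1.66)×1.66 = 14 m²; P = b + 2y√(1+z²) = 3.62 + 2×1.66×3.068 = 13.8 m.
Hydraulic radius R = A/P = 14/13.8 = 1.014 m.
Manning's equation: Q = (1/n) A R^(2/3) S^(1/2) = (1/0.015) × 14 × 1.014^(2/3) × 0.00094^(1/2) = 28.9 m³/s.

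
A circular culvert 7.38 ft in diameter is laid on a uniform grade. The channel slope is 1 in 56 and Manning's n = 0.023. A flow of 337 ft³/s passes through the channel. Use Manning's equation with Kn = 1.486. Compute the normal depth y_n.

Manning's equation rearranged: A R^(2/3) = nQ / (1.486·√S) = 0.023 × 337 / (1.486 × √0.01786) = 39.03.
At y = 4.82 ft: A R^(2/3) = 49.01 — over.
At y = 2.83 ft: A R^(2/3) = 20.07 — short.
At y = 4.15 ft: A R^(2/3) = 39.06 — ≈ 39.03.

y_n = 4.15 ft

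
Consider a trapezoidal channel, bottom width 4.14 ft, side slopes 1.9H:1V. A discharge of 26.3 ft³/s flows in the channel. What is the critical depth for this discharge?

At critical depth, Q² T / (g A³) = 1, i.e. A³/T = Q²/g = 26.3²/32.2 = 21.48.
Try y = 1.01 ft: A³/T = 28.73 — too large.
Try y = 0.764 ft: A³/T = 11.07 — too small.
Try y = 0.928 ft: A³/T = 21.44 — ≈ 21.48.

y_c = 0.928 ft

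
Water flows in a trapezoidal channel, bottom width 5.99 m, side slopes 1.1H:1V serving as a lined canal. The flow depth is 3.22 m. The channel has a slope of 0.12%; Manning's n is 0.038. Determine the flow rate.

With bottom width b = 5.99 m and side slope z = 1.1: A = (b + zy)y = (5.99 + 1.1×3.22)×3.22 = 30.69 m²; P = b + 2y√(1+z²) = 5.99 + 2×3.22×1.487 = 15.56 m.
Hydraulic radius R = A/P = 30.69/15.56 = 1.972 m.
Manning's equation: Q = (1/n) A R^(2/3) S^(1/2) = (1/0.038) × 30.69 × 1.972^(2/3) × 0.0012^(1/2) = 44 m³/s.

Q = 44 m³/s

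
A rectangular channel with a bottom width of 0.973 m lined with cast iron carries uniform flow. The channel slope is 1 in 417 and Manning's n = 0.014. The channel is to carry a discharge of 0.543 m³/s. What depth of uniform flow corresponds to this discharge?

y_n = 0.428 m

Manning's equation rearranged: A R^(2/3) = nQ / (1·√S) = 0.014 × 0.543 / (√0.002398) = 0.1552.
Trying y = 0.315 m: A R^(2/3) = 0.1017 — too small.
Trying y = 0.465 m: A R^(2/3) = 0.1736 — too large.
Trying y = 0.428 m: A R^(2/3) = 0.1553 — matches.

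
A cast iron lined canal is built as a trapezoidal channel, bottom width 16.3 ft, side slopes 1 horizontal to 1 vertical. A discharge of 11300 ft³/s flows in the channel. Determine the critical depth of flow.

At critical depth, Q² T / (g A³) = 1, i.e. A³/T = Q²/g = 11300²/32.2 = 3966000.
Try y = 19.1 ft: A³/T = 5672000 — too large.
Try y = 14.7 ft: A³/T = 2071000 — too small.
Try y = 17.4 ft: A³/T = 3946000 — matches.

y_c = 17.4 ft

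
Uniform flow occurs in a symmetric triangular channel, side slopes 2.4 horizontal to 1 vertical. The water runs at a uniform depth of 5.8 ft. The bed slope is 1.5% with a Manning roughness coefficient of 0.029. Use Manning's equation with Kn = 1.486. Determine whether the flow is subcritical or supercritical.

supercritical

For a triangular section with side slope z = 2.4: A = zy² = 2.4×5.8² = 80.74 ft²; P = 2y√(1+z²) = 2×5.8×2.6 = 30.16 ft.
Hydraulic radius R = A/P = 80.74/30.16 = 2.677 ft.
V = (1.486/n) R^(2/3) √S = (1.486/0.029) × 2.677^(2/3) × √0.015 = 12.1 ft/s. Hydraulic depth D_h = A/T = 80.74/27.84 = 2.9 ft.
Froude number Fr = V/√(g·D_h) = 12.1/√(32.2×2.9) = 1.25, which is greater than 1, so the flow is supercritical.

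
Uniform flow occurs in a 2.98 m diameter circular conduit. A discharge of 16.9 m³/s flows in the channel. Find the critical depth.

y_c = 1.8 m

At critical depth, Q² T / (g A³) = 1, i.e. A³/T = Q²/g = 16.9²/9.81 = 29.11.
Try y = 1.36 m: A³/T = 10.04 — too small.
Try y = 2.24 m: A³/T = 69.08 — too large.
Try y = 1.8 m: A³/T = 29.31 — ≈ 29.11.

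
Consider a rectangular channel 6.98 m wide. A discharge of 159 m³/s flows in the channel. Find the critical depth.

For a rectangular channel, critical depth y_c = (q²/g)^(1/3) where q = Q/b = 159/6.98 = 22.78 m²/s.
So y_c = (22.78²/9.81)^(1/3) = 3.75 m.

y_c = 3.75 m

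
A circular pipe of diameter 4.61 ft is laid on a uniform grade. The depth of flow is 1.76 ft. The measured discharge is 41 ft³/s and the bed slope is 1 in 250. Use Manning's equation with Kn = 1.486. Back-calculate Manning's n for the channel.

For a circular section of diameter D = 4.61 ft at depth y = 1.76 ft, the central angle is θ = 2 arccos(1 − 2y/D) = 2.664 rad. Then A = (D²/8)(θ − sin θ) = 5.857 ft² and P = Dθ/2 = 6.141 ft.
Hydraulic radius R = A/P = 5.857/6.141 = 0.9537 ft.
Rearranging Manning's equation: n = (1.486/Q) A R^(2/3) S^(1/2) = (1.486/41) × 5.857 × 0.9537^(2/3) × √0.004 = 0.013.

n = 0.013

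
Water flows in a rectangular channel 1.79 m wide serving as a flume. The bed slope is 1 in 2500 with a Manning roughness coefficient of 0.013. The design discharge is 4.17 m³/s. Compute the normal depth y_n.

y_n = 2.07 m

Manning's equation rearranged: A R^(2/3) = nQ / (1·√S) = 0.013 × 4.17 / (√0.0004) = 2.71.
Trying y = 1.5 m: A R^(2/3) = 1.825 — short.
Trying y = 2.42 m: A R^(2/3) = 3.262 — over.
Trying y = 2.07 m: A R^(2/3) = 2.708 — ≈ 2.71.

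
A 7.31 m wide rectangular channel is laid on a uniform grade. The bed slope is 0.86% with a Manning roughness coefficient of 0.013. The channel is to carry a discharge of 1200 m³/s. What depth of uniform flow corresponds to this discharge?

y_n = 11.6 m

Manning's equation rearranged: A R^(2/3) = nQ / (1·√S) = 0.013 × 1200 / (√0.0086) = 168.2.
Trying y = 8.75 m: A R^(2/3) = 120.3 — too small.
Trying y = 14.4 m: A R^(2/3) = 214.8 — too large.
Trying y = 11.6 m: A R^(2/3) = 167.6 — matches.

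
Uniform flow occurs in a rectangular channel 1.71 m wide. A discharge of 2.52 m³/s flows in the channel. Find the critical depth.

For a rectangular channel, critical depth y_c = (q²/g)^(1/3) where q = Q/b = 2.52/1.71 = 1.474 m²/s.
So y_c = (1.474²/9.81)^(1/3) = 0.605 m.

y_c = 0.605 m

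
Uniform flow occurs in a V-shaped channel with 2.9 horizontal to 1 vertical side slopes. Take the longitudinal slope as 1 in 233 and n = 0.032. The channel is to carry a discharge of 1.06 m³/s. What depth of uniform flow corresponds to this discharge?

Manning's equation rearranged: A R^(2/3) = nQ / (1·√S) = 0.032 × 1.06 / (√0.004292) = 0.5178.
At y = 0.547 m: A R^(2/3) = 0.3522 — low.
At y = 0.702 m: A R^(2/3) = 0.685 — high.
At y = 0.632 m: A R^(2/3) = 0.5176 — ≈ 0.5178.

y_n = 0.632 m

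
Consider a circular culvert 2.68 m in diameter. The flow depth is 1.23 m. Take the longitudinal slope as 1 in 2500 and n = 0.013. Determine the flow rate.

For a circular section of diameter D = 2.68 m at depth y = 1.23 m, the central angle is θ = 2 arccos(1 − 2y/D) = 2.977 rad. Then A = (D²/8)(θ − sin θ) = 2.526 m² and P = Dθ/2 = 3.989 m.
Hydraulic radius R = A/P = 2.526/3.989 = 0.6332 m.
Manning's equation: Q = (1/n) A R^(2/3) S^(1/2) = (1/0.013) × 2.526 × 0.6332^(2/3) × 0.0004^(1/2) = 2.87 m³/s.

Q = 2.87 m³/s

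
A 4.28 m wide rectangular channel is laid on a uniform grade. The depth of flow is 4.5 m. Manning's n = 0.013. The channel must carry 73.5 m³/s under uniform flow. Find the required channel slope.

S = 0.0015

Flow area A = b·y = 4.28 × 4.5 = 19.26 m². Wetted perimeter P = b + 2y = 4.28 + 2×4.5 = 13.28 m.
Hydraulic radius R = A/P = 19.26/13.28 = 1.45 m.
From Manning's equation, S = [nQ / (1 A R^(2/3))]² = [0.013 × 73.5 / (1 × 19.26 × 1.45^(2/3))]² = 0.0015.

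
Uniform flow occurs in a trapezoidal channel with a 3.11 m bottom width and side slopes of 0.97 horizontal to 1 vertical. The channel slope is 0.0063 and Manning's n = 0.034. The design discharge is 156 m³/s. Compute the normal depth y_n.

y_n = 4.89 m

Manning's equation rearranged: A R^(2/3) = nQ / (1·√S) = 0.034 × 156 / (√0.0063) = 66.82.
Trying y = 4.18 m: A R^(2/3) = 48 — low.
Trying y = 5.34 m: A R^(2/3) = 80.69 — high.
Trying y = 4.89 m: A R^(2/3) = 66.81 — close enough.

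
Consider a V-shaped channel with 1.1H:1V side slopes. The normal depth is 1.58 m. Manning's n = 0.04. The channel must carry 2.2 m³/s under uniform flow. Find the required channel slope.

For a triangular section with side slope z = 1.1: A = zy² = 1.1×1.58² = 2.746 m²; P = 2y√(1+z²) = 2×1.58×1.487 = 4.698 m.
Hydraulic radius R = A/P = 2.746/4.698 = 0.5846 m.
From Manning's equation, S = [nQ / (1 A R^(2/3))]² = [0.04 × 2.2 / (1 × 2.746 × 0.5846^(2/3))]² = 0.0021.

S = 0.0021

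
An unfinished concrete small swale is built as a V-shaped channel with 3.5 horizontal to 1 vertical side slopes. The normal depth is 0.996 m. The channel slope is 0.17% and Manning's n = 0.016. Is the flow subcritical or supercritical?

For a triangular section with side slope z = 3.5: A = zy² = 3.5×0.996² = 3.472 m²; P = 2y√(1+z²) = 2×0.996×3.64 = 7.251 m.
Hydraulic radius R = A/P = 3.472/7.251 = 0.4788 m.
V = (1/n) R^(2/3) √S = (1/0.016) × 0.4788^(2/3) × √0.0017 = 1.577 m/s. Hydraulic depth D_h = A/T = 3.472/6.972 = 0.498 m.
Froude number Fr = V/√(g·D_h) = 1.577/√(9.81×0.498) = 0.714, which is less than 1, so the flow is subcritical.

subcritical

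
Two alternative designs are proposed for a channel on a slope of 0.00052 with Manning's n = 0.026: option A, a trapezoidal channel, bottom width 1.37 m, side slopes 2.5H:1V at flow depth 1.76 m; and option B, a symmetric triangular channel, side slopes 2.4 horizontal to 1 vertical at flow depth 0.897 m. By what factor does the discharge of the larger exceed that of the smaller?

9.06

Channel A: With bottom width b = 1.37 m and side slope z = 2.5: A = (b + zy)y = (1.37 + 2.5×1.76)×1.76 = 10.16 m²; P = b + 2y√(1+z²) = 1.37 + 2×1.76×2.693 = 10.85 m. Hydraulic radius R = A/P = 10.16/10.85 = 0.9361 m. Q_A = (1/0.026)·10.16·0.9361^(2/3)·√0.00052 = 8.523 m³/s.
Channel B: For a triangular section with side slope z = 2.4: A = zy² = 2.4×0.897² = 1.931 m²; P = 2y√(1+z²) = 2×0.897×2.6 = 4.664 m. Hydraulic radius R = A/P = 1.931/4.664 = 0.414 m. Q_B = (1/0.026)·1.931·0.414^(2/3)·√0.00052 = 0.9408 m³/s.
The larger discharge is 8.523 m³/s and the smaller is 0.9408 m³/s; the ratio is 9.06.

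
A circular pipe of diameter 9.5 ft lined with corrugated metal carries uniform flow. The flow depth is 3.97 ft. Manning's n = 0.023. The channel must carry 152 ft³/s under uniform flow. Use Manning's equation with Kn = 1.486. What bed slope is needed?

For a circular section of diameter D = 9.5 ft at depth y = 3.97 ft, the central angle is θ = 2 arccos(1 − 2y/D) = 2.812 rad. Then A = (D²/8)(θ − sin θ) = 28.06 ft² and P = Dθ/2 = 13.36 ft.
Hydraulic radius R = A/P = 28.06/13.36 = 2.101 ft.
From Manning's equation, S = [nQ / (1.486 A R^(2/3))]² = [0.023 × 152 / (1.486 × 28.06 × 2.101^(2/3))]² = 0.00261.

S = 0.00261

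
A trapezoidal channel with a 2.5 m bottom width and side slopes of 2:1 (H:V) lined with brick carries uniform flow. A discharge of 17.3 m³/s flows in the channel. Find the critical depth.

y_c = 1.23 m

At critical depth, Q² T / (g A³) = 1, i.e. A³/T = Q²/g = 17.3²/9.81 = 30.51.
Try y = 1.41 m: A³/T = 51.85 — over.
Try y = 1.09 m: A³/T = 19.35 — short.
Try y = 1.23 m: A³/T = 30.6 — close enough.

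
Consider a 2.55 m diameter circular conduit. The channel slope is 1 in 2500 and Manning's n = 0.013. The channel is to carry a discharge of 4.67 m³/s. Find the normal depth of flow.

Manning's equation rearranged: A R^(2/3) = nQ / (1·√S) = 0.013 × 4.67 / (√0.0004) = 3.035.
At y = 2 m: A R^(2/3) = 3.624 — high.
At y = 1.54 m: A R^(2/3) = 2.567 — low.
At y = 1.73 m: A R^(2/3) = 3.038 — ≈ 3.035.

y_n = 1.73 m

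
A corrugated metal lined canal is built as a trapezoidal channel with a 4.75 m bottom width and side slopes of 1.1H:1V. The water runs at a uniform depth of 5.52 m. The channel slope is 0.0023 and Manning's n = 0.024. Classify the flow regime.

With bottom width b = 4.75 m and side slope z = 1.1: A = (b + zy)y = (4.75 + 1.1×5.52)×5.52 = 59.74 m²; P = b + 2y√(1+z²) = 4.75 + 2×5.52×1.487 = 21.16 m.
Hydraulic radius R = A/P = 59.74/21.16 = 2.823 m.
V = (1/n) R^(2/3) √S = (1/0.024) × 2.823^(2/3) × √0.0023 = 3.991 m/s. Hydraulic depth D_h = A/T = 59.74/16.89 = 3.536 m.
Froude number Fr = V/√(g·D_h) = 3.991/√(9.81×3.536) = 0.678, which is less than 1, so the flow is subcritical.

subcritical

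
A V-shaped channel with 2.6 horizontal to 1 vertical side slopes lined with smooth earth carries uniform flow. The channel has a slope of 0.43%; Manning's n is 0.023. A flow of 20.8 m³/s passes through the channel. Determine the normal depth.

y_n = 1.78 m

Manning's equation rearranged: A R^(2/3) = nQ / (1·√S) = 0.023 × 20.8 / (√0.0043) = 7.296.
Trying y = 1.97 m: A R^(2/3) = 9.54 — over.
Trying y = 1.78 m: A R^(2/3) = 7.28 — ≈ 7.296.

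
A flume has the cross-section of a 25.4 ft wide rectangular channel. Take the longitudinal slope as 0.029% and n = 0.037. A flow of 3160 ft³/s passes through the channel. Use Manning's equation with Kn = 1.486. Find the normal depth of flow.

Manning's equation rearranged: A R^(2/3) = nQ / (1.486·√S) = 0.037 × 3160 / (1.486 × √0.00029) = 4620.
Try y = 44.3 ft: A R^(2/3) = 5178 — high.
Try y = 28.8 ft: A R^(2/3) = 3121 — low.
Try y = 40.1 ft: A R^(2/3) = 4615 — close enough.

y_n = 40.1 ft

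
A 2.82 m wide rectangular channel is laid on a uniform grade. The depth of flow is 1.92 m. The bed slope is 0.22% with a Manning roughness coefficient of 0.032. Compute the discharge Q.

Q = 6.91 m³/s

Flow area A = b·y = 2.82 × 1.92 = 5.414 m². Wetted perimeter P = b + 2y = 2.82 + 2×1.92 = 6.66 m.
Hydraulic radius R = A/P = 5.414/6.66 = 0.813 m.
Manning's equation: Q = (1/n) A R^(2/3) S^(1/2) = (1/0.032) × 5.414 × 0.813^(2/3) × 0.0022^(1/2) = 6.91 m³/s.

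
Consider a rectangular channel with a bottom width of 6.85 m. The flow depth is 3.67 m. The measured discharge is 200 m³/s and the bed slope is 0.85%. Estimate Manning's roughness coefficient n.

Flow area A = b·y = 6.85 × 3.67 = 25.14 m². Wetted perimeter P = b + 2y = 6.85 + 2×3.67 = 14.19 m.
Hydraulic radius R = A/P = 25.14/14.19 = 1.772 m.
Rearranging Manning's equation: n = (1/Q) A R^(2/3) S^(1/2) = (1/200) × 25.14 × 1.772^(2/3) × √0.0085 = 0.017.

n = 0.017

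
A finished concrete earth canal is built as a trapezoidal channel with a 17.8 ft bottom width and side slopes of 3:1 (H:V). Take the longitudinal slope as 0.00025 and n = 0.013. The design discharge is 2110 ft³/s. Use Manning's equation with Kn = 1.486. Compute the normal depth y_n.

y_n = 8.75 ft

Manning's equation rearranged: A R^(2/3) = nQ / (1.486·√S) = 0.013 × 2110 / (1.486 × √0.00025) = 1167.
Trying y = 9.61 ft: A R^(2/3) = 1430 — over.
Trying y = 6.03 ft: A R^(2/3) = 533.4 — short.
Trying y = 8.75 ft: A R^(2/3) = 1167 — matches.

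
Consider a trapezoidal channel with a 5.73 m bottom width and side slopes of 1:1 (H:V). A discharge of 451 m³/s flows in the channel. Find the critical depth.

At critical depth, Q² T / (g A³) = 1, i.e. A³/T = Q²/g = 451²/9.81 = 20730.
Trying y = 7.21 m: A³/T = 40300 — too large.
Trying y = 4.57 m: A³/T = 7014 — too small.
Trying y = 6.08 m: A³/T = 20690 — close enough.

y_c = 6.08 m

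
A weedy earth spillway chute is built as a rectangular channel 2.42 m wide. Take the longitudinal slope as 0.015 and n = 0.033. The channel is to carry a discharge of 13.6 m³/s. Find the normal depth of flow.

y_n = 1.86 m

Manning's equation rearranged: A R^(2/3) = nQ / (1·√S) = 0.033 × 13.6 / (√0.015) = 3.664.
At y = 2.35 m: A R^(2/3) = 4.896 — high.
At y = 1.58 m: A R^(2/3) = 2.972 — low.
At y = 1.86 m: A R^(2/3) = 3.66 — matches.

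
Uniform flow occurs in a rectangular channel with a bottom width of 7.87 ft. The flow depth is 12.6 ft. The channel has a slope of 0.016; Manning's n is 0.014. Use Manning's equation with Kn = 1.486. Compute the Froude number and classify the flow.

Flow area A = b·y = 7.87 × 12.6 = 99.16 ft². Wetted perimeter P = b + 2y = 7.87 + 2×12.6 = 33.07 ft.
Hydraulic radius R = A/P = 99.16/33.07 = 2.999 ft.
V = (1.486/n) R^(2/3) √S = (1.486/0.014) × 2.999^(2/3) × √0.016 = 27.92 ft/s. Hydraulic depth D_h = A/T = 99.16/7.87 = 12.6 ft.
Froude number Fr = V/√(g·D_h) = 27.92/√(32.2×12.6) = 1.39, which is greater than 1, so the flow is supercritical.

supercritical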